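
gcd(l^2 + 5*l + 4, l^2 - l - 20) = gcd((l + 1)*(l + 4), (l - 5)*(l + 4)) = l + 4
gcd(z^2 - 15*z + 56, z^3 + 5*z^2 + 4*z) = 1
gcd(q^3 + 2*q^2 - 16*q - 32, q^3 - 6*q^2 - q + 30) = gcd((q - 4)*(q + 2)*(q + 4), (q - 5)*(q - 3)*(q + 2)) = q + 2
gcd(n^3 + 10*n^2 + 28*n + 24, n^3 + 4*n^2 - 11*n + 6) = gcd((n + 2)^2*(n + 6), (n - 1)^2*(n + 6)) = n + 6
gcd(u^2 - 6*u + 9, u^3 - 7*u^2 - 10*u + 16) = 1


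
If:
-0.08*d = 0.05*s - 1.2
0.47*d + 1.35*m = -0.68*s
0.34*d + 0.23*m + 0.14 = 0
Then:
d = 5.93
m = -9.37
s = 14.51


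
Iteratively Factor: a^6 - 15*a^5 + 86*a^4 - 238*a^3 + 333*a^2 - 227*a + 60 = (a - 5)*(a^5 - 10*a^4 + 36*a^3 - 58*a^2 + 43*a - 12) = (a - 5)*(a - 1)*(a^4 - 9*a^3 + 27*a^2 - 31*a + 12) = (a - 5)*(a - 1)^2*(a^3 - 8*a^2 + 19*a - 12) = (a - 5)*(a - 3)*(a - 1)^2*(a^2 - 5*a + 4) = (a - 5)*(a - 4)*(a - 3)*(a - 1)^2*(a - 1)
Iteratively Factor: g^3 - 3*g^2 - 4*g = (g - 4)*(g^2 + g) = (g - 4)*(g + 1)*(g)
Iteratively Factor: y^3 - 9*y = (y)*(y^2 - 9) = y*(y - 3)*(y + 3)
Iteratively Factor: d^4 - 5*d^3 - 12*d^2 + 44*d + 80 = (d + 2)*(d^3 - 7*d^2 + 2*d + 40) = (d - 4)*(d + 2)*(d^2 - 3*d - 10) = (d - 4)*(d + 2)^2*(d - 5)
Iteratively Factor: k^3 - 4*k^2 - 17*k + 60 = (k - 5)*(k^2 + k - 12) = (k - 5)*(k - 3)*(k + 4)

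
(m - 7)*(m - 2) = m^2 - 9*m + 14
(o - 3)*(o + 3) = o^2 - 9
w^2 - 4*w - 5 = (w - 5)*(w + 1)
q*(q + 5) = q^2 + 5*q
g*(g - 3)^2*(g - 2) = g^4 - 8*g^3 + 21*g^2 - 18*g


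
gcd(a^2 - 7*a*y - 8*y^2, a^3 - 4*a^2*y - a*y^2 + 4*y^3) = a + y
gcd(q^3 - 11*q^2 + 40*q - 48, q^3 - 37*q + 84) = q^2 - 7*q + 12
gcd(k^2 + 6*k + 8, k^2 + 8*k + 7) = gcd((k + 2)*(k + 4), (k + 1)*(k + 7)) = 1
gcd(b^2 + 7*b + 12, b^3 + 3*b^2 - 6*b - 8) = b + 4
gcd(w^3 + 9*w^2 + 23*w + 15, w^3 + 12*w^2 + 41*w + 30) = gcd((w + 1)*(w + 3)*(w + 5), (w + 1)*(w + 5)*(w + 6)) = w^2 + 6*w + 5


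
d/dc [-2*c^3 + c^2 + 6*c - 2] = -6*c^2 + 2*c + 6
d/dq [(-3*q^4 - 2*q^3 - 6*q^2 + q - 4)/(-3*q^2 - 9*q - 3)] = (6*q^5 + 29*q^4 + 24*q^3 + 25*q^2 + 4*q - 13)/(3*(q^4 + 6*q^3 + 11*q^2 + 6*q + 1))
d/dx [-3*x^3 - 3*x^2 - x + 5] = -9*x^2 - 6*x - 1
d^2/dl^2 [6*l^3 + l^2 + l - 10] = 36*l + 2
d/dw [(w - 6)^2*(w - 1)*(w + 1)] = 4*w^3 - 36*w^2 + 70*w + 12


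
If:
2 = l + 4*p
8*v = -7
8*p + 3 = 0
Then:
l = 7/2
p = -3/8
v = -7/8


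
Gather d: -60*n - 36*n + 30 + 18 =48 - 96*n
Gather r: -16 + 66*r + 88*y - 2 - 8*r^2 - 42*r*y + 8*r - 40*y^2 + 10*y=-8*r^2 + r*(74 - 42*y) - 40*y^2 + 98*y - 18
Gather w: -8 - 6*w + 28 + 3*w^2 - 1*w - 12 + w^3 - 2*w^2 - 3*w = w^3 + w^2 - 10*w + 8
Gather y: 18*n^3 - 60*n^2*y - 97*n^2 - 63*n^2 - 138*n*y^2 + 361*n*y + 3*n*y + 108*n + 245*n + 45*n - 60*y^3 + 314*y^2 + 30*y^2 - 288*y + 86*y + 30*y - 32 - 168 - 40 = 18*n^3 - 160*n^2 + 398*n - 60*y^3 + y^2*(344 - 138*n) + y*(-60*n^2 + 364*n - 172) - 240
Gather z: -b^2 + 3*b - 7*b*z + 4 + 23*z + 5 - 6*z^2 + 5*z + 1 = -b^2 + 3*b - 6*z^2 + z*(28 - 7*b) + 10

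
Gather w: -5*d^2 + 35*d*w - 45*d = -5*d^2 + 35*d*w - 45*d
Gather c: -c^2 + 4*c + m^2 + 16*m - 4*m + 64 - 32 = -c^2 + 4*c + m^2 + 12*m + 32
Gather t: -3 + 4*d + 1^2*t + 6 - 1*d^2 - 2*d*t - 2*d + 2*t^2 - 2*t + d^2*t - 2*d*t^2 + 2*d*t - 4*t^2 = -d^2 + 2*d + t^2*(-2*d - 2) + t*(d^2 - 1) + 3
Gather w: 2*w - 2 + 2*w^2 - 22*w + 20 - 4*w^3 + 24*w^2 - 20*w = -4*w^3 + 26*w^2 - 40*w + 18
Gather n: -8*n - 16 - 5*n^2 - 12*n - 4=-5*n^2 - 20*n - 20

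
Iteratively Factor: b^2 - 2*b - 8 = (b - 4)*(b + 2)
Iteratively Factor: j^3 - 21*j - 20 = (j + 4)*(j^2 - 4*j - 5) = (j + 1)*(j + 4)*(j - 5)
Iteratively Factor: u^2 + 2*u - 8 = (u + 4)*(u - 2)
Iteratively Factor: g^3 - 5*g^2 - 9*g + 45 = (g - 3)*(g^2 - 2*g - 15) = (g - 3)*(g + 3)*(g - 5)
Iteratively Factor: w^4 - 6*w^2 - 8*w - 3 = (w - 3)*(w^3 + 3*w^2 + 3*w + 1) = (w - 3)*(w + 1)*(w^2 + 2*w + 1) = (w - 3)*(w + 1)^2*(w + 1)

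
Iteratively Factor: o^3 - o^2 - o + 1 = (o - 1)*(o^2 - 1) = (o - 1)*(o + 1)*(o - 1)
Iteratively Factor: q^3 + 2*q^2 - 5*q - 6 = (q + 3)*(q^2 - q - 2) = (q - 2)*(q + 3)*(q + 1)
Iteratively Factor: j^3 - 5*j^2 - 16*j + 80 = (j + 4)*(j^2 - 9*j + 20) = (j - 5)*(j + 4)*(j - 4)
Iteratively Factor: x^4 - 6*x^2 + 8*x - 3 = (x + 3)*(x^3 - 3*x^2 + 3*x - 1) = (x - 1)*(x + 3)*(x^2 - 2*x + 1) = (x - 1)^2*(x + 3)*(x - 1)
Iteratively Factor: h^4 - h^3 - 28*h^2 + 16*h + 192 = (h + 4)*(h^3 - 5*h^2 - 8*h + 48) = (h - 4)*(h + 4)*(h^2 - h - 12) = (h - 4)*(h + 3)*(h + 4)*(h - 4)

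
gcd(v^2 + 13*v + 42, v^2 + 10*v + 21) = v + 7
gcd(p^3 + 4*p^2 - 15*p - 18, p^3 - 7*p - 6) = p^2 - 2*p - 3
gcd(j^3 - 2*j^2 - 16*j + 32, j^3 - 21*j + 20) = j - 4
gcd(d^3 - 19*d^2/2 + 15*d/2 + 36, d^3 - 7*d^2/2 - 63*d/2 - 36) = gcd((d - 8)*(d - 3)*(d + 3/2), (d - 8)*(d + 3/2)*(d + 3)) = d^2 - 13*d/2 - 12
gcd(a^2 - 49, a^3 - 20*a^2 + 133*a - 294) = a - 7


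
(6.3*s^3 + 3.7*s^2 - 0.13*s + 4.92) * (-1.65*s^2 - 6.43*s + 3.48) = -10.395*s^5 - 46.614*s^4 - 1.6525*s^3 + 5.5939*s^2 - 32.088*s + 17.1216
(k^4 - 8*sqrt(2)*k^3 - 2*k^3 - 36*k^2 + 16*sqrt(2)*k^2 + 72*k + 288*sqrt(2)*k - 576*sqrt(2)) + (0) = k^4 - 8*sqrt(2)*k^3 - 2*k^3 - 36*k^2 + 16*sqrt(2)*k^2 + 72*k + 288*sqrt(2)*k - 576*sqrt(2)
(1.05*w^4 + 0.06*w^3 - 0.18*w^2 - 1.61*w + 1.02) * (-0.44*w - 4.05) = -0.462*w^5 - 4.2789*w^4 - 0.1638*w^3 + 1.4374*w^2 + 6.0717*w - 4.131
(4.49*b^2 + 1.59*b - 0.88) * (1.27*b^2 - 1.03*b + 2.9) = 5.7023*b^4 - 2.6054*b^3 + 10.2657*b^2 + 5.5174*b - 2.552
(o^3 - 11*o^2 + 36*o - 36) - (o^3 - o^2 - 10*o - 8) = -10*o^2 + 46*o - 28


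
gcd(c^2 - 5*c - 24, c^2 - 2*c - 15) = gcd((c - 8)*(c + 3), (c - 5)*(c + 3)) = c + 3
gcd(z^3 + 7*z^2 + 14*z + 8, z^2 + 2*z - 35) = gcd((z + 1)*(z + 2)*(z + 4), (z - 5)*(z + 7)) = 1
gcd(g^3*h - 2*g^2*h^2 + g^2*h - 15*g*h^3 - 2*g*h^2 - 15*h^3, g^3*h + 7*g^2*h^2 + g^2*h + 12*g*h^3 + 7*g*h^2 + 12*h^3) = g^2*h + 3*g*h^2 + g*h + 3*h^2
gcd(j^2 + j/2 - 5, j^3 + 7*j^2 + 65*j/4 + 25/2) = j + 5/2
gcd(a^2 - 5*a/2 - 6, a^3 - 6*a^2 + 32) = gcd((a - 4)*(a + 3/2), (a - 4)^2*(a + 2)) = a - 4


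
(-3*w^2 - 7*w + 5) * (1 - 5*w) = 15*w^3 + 32*w^2 - 32*w + 5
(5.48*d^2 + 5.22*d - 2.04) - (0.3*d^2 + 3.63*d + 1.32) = 5.18*d^2 + 1.59*d - 3.36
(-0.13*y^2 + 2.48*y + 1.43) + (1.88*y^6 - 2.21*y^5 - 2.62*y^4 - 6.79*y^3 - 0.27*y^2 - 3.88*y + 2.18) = 1.88*y^6 - 2.21*y^5 - 2.62*y^4 - 6.79*y^3 - 0.4*y^2 - 1.4*y + 3.61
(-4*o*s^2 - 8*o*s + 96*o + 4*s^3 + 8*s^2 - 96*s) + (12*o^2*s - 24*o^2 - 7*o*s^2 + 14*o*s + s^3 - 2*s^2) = 12*o^2*s - 24*o^2 - 11*o*s^2 + 6*o*s + 96*o + 5*s^3 + 6*s^2 - 96*s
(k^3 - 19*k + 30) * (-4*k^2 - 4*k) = -4*k^5 - 4*k^4 + 76*k^3 - 44*k^2 - 120*k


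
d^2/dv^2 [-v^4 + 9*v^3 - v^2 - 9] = -12*v^2 + 54*v - 2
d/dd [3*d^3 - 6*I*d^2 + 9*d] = 9*d^2 - 12*I*d + 9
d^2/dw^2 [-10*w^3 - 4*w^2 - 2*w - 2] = -60*w - 8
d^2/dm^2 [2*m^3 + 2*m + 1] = 12*m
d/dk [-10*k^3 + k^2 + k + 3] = -30*k^2 + 2*k + 1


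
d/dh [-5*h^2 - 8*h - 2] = -10*h - 8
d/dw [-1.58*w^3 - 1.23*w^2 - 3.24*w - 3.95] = -4.74*w^2 - 2.46*w - 3.24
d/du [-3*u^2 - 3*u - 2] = -6*u - 3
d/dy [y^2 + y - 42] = 2*y + 1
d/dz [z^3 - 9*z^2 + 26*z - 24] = 3*z^2 - 18*z + 26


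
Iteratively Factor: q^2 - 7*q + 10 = (q - 5)*(q - 2)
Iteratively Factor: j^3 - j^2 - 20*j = (j + 4)*(j^2 - 5*j) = (j - 5)*(j + 4)*(j)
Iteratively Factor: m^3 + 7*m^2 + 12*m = (m + 4)*(m^2 + 3*m) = m*(m + 4)*(m + 3)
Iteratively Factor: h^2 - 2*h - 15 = (h + 3)*(h - 5)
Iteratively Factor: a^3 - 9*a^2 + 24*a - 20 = (a - 2)*(a^2 - 7*a + 10) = (a - 2)^2*(a - 5)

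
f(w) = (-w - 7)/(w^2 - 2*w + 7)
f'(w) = (2 - 2*w)*(-w - 7)/(w^2 - 2*w + 7)^2 - 1/(w^2 - 2*w + 7) = (-w^2 + 2*w + 2*(w - 1)*(w + 7) - 7)/(w^2 - 2*w + 7)^2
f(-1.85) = -0.36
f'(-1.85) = -0.22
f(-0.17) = -0.93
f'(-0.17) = -0.43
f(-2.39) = -0.26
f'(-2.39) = -0.16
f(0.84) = -1.30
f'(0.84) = -0.24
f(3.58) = -0.84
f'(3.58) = 0.26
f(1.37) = -1.36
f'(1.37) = 0.00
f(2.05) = -1.27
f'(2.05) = 0.24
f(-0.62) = -0.74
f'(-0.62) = -0.39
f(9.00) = -0.23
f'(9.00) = 0.04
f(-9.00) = 0.02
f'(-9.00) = -0.00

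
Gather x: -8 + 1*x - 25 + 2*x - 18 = 3*x - 51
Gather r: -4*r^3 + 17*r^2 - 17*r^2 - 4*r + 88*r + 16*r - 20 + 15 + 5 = -4*r^3 + 100*r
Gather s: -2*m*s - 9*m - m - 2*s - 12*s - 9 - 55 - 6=-10*m + s*(-2*m - 14) - 70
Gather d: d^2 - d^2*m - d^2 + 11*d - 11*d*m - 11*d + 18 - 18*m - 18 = -d^2*m - 11*d*m - 18*m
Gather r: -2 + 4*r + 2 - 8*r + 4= 4 - 4*r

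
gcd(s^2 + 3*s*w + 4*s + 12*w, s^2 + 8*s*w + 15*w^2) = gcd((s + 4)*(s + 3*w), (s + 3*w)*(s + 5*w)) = s + 3*w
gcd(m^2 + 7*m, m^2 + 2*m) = m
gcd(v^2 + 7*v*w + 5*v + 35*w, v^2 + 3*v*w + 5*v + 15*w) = v + 5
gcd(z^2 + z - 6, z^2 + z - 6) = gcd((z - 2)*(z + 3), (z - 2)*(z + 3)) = z^2 + z - 6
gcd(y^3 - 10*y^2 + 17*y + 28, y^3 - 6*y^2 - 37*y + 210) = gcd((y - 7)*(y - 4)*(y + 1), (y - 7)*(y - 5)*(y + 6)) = y - 7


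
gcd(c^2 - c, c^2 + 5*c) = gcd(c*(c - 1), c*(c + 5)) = c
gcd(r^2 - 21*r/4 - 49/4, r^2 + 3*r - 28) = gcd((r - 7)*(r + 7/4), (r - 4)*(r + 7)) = 1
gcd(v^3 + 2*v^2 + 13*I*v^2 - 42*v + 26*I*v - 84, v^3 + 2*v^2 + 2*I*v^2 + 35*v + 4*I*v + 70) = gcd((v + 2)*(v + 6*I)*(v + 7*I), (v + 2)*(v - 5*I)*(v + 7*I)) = v^2 + v*(2 + 7*I) + 14*I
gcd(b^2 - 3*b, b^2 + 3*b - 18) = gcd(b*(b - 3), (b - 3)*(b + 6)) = b - 3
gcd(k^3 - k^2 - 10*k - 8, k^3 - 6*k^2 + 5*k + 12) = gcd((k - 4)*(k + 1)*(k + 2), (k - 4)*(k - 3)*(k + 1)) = k^2 - 3*k - 4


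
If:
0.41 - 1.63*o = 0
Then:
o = 0.25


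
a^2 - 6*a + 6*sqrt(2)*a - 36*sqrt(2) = (a - 6)*(a + 6*sqrt(2))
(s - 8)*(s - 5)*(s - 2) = s^3 - 15*s^2 + 66*s - 80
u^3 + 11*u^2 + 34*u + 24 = (u + 1)*(u + 4)*(u + 6)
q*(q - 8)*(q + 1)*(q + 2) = q^4 - 5*q^3 - 22*q^2 - 16*q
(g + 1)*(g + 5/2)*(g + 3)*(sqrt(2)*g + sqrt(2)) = sqrt(2)*g^4 + 15*sqrt(2)*g^3/2 + 39*sqrt(2)*g^2/2 + 41*sqrt(2)*g/2 + 15*sqrt(2)/2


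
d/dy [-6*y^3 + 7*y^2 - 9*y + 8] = -18*y^2 + 14*y - 9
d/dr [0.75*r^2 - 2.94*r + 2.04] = 1.5*r - 2.94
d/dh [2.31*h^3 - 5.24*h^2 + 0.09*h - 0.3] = 6.93*h^2 - 10.48*h + 0.09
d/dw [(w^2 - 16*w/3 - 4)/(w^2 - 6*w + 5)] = 2*(-w^2 + 27*w - 76)/(3*(w^4 - 12*w^3 + 46*w^2 - 60*w + 25))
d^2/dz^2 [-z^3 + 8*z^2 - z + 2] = 16 - 6*z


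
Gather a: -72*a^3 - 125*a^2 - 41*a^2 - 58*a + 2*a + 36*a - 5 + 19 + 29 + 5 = -72*a^3 - 166*a^2 - 20*a + 48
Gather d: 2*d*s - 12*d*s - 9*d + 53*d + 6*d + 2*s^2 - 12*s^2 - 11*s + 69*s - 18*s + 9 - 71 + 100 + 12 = d*(50 - 10*s) - 10*s^2 + 40*s + 50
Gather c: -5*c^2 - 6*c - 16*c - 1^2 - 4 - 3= -5*c^2 - 22*c - 8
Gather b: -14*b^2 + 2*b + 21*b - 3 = -14*b^2 + 23*b - 3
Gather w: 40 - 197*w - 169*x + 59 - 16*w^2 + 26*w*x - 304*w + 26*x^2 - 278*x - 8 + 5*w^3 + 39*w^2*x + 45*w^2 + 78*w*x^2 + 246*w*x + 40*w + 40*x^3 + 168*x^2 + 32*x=5*w^3 + w^2*(39*x + 29) + w*(78*x^2 + 272*x - 461) + 40*x^3 + 194*x^2 - 415*x + 91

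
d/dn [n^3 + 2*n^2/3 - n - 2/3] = 3*n^2 + 4*n/3 - 1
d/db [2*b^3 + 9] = 6*b^2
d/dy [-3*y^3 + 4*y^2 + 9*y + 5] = -9*y^2 + 8*y + 9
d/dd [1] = 0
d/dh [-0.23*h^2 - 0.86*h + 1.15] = -0.46*h - 0.86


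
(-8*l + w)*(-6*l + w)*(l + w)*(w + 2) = 48*l^3*w + 96*l^3 + 34*l^2*w^2 + 68*l^2*w - 13*l*w^3 - 26*l*w^2 + w^4 + 2*w^3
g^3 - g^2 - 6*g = g*(g - 3)*(g + 2)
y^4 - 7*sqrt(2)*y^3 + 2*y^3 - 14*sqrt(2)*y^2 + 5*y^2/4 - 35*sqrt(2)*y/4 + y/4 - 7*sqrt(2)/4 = (y + 1/2)^2*(y + 1)*(y - 7*sqrt(2))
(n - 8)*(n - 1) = n^2 - 9*n + 8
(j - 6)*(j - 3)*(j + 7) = j^3 - 2*j^2 - 45*j + 126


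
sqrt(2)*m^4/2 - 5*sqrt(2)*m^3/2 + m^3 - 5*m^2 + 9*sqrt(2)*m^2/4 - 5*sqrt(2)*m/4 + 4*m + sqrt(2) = (m - 4)*(m - 1)*(m + sqrt(2)/2)*(sqrt(2)*m/2 + 1/2)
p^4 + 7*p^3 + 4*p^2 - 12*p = p*(p - 1)*(p + 2)*(p + 6)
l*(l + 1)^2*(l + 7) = l^4 + 9*l^3 + 15*l^2 + 7*l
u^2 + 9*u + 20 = (u + 4)*(u + 5)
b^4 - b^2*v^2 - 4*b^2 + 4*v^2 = (b - 2)*(b + 2)*(b - v)*(b + v)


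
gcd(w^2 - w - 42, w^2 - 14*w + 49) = w - 7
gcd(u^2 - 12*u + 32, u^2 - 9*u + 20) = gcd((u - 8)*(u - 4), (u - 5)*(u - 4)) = u - 4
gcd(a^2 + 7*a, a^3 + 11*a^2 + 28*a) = a^2 + 7*a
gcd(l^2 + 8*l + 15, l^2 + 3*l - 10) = l + 5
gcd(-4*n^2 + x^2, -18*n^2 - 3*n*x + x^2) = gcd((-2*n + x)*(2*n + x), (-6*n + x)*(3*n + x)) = 1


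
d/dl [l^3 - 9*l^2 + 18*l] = 3*l^2 - 18*l + 18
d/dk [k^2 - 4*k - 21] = 2*k - 4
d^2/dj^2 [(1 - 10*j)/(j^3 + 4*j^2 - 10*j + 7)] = 2*(-(10*j - 1)*(3*j^2 + 8*j - 10)^2 + (30*j^2 + 80*j + (3*j + 4)*(10*j - 1) - 100)*(j^3 + 4*j^2 - 10*j + 7))/(j^3 + 4*j^2 - 10*j + 7)^3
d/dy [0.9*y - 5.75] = 0.900000000000000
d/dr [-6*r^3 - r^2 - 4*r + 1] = -18*r^2 - 2*r - 4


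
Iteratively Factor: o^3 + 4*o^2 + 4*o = (o + 2)*(o^2 + 2*o) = o*(o + 2)*(o + 2)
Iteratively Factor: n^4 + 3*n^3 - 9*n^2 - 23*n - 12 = (n + 1)*(n^3 + 2*n^2 - 11*n - 12) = (n + 1)^2*(n^2 + n - 12) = (n - 3)*(n + 1)^2*(n + 4)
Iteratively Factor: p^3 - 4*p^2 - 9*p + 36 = (p - 4)*(p^2 - 9) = (p - 4)*(p + 3)*(p - 3)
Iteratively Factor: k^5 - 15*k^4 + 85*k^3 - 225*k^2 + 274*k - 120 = (k - 4)*(k^4 - 11*k^3 + 41*k^2 - 61*k + 30) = (k - 5)*(k - 4)*(k^3 - 6*k^2 + 11*k - 6) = (k - 5)*(k - 4)*(k - 2)*(k^2 - 4*k + 3) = (k - 5)*(k - 4)*(k - 3)*(k - 2)*(k - 1)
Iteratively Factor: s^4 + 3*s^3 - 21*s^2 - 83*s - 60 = (s + 4)*(s^3 - s^2 - 17*s - 15) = (s - 5)*(s + 4)*(s^2 + 4*s + 3) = (s - 5)*(s + 3)*(s + 4)*(s + 1)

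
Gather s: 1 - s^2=1 - s^2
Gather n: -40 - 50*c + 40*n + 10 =-50*c + 40*n - 30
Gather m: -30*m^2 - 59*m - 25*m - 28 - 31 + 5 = -30*m^2 - 84*m - 54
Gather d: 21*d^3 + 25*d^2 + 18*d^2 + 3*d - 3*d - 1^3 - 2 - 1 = 21*d^3 + 43*d^2 - 4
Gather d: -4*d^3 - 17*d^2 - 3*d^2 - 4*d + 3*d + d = -4*d^3 - 20*d^2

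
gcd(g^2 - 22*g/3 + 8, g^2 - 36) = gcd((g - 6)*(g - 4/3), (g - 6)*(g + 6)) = g - 6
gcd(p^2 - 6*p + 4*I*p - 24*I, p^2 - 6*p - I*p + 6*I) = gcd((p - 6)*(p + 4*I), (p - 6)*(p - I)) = p - 6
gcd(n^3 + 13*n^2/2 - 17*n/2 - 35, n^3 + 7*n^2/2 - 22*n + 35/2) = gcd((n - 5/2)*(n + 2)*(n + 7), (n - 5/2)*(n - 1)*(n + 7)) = n^2 + 9*n/2 - 35/2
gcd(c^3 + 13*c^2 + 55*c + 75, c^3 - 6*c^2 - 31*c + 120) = c + 5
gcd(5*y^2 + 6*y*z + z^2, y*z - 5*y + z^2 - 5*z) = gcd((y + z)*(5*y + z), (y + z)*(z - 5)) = y + z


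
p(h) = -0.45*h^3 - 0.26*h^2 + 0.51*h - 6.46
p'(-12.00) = -187.65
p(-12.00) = 727.58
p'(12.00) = -200.13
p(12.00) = -815.38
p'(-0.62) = 0.31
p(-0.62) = -6.77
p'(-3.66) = -15.67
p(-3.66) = 10.25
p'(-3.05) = -10.46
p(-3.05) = 2.33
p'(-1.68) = -2.43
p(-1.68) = -5.92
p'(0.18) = 0.37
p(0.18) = -6.38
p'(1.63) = -3.92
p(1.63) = -8.27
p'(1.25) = -2.25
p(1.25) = -7.11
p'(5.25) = -39.43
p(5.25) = -76.07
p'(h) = -1.35*h^2 - 0.52*h + 0.51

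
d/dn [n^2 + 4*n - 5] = 2*n + 4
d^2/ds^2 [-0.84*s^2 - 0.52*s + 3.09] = -1.68000000000000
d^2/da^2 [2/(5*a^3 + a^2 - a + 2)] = 4*(-(15*a + 1)*(5*a^3 + a^2 - a + 2) + (15*a^2 + 2*a - 1)^2)/(5*a^3 + a^2 - a + 2)^3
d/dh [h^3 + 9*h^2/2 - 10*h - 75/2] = 3*h^2 + 9*h - 10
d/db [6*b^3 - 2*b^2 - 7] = 2*b*(9*b - 2)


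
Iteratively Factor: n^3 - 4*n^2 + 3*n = (n)*(n^2 - 4*n + 3) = n*(n - 3)*(n - 1)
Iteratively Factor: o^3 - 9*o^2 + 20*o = (o)*(o^2 - 9*o + 20) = o*(o - 4)*(o - 5)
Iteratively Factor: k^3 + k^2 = (k)*(k^2 + k) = k^2*(k + 1)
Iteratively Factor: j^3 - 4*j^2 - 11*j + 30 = (j - 5)*(j^2 + j - 6) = (j - 5)*(j - 2)*(j + 3)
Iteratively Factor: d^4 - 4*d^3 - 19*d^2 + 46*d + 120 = (d + 2)*(d^3 - 6*d^2 - 7*d + 60) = (d + 2)*(d + 3)*(d^2 - 9*d + 20) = (d - 4)*(d + 2)*(d + 3)*(d - 5)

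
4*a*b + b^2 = b*(4*a + b)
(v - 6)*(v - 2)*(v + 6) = v^3 - 2*v^2 - 36*v + 72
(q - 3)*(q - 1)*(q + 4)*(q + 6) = q^4 + 6*q^3 - 13*q^2 - 66*q + 72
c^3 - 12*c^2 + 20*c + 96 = (c - 8)*(c - 6)*(c + 2)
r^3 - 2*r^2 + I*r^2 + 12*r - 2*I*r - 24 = (r - 2)*(r - 3*I)*(r + 4*I)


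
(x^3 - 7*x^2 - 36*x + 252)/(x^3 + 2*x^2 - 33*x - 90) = (x^2 - x - 42)/(x^2 + 8*x + 15)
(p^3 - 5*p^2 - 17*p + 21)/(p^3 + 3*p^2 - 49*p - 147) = (p - 1)/(p + 7)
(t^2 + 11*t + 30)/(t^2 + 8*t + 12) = (t + 5)/(t + 2)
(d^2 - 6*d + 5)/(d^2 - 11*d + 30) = (d - 1)/(d - 6)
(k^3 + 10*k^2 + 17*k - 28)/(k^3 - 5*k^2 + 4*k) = (k^2 + 11*k + 28)/(k*(k - 4))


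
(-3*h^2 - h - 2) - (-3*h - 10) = -3*h^2 + 2*h + 8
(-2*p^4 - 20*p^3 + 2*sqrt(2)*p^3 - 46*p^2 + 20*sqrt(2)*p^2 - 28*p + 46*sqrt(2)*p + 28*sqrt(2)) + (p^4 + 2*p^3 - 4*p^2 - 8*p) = -p^4 - 18*p^3 + 2*sqrt(2)*p^3 - 50*p^2 + 20*sqrt(2)*p^2 - 36*p + 46*sqrt(2)*p + 28*sqrt(2)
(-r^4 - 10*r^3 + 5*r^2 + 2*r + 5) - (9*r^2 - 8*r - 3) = -r^4 - 10*r^3 - 4*r^2 + 10*r + 8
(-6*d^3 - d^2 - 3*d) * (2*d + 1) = -12*d^4 - 8*d^3 - 7*d^2 - 3*d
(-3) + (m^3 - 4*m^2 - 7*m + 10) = m^3 - 4*m^2 - 7*m + 7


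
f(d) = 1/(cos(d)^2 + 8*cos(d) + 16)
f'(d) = (2*sin(d)*cos(d) + 8*sin(d))/(cos(d)^2 + 8*cos(d) + 16)^2 = 2*sin(d)/(cos(d) + 4)^3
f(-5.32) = 0.05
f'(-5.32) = 0.02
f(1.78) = 0.07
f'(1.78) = 0.04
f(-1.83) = 0.07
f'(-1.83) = -0.04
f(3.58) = 0.10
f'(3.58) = -0.03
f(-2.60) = 0.10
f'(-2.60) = -0.03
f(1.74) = 0.07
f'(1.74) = 0.04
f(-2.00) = 0.08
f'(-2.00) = -0.04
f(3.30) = 0.11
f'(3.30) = -0.01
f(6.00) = 0.04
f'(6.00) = 0.00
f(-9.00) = 0.10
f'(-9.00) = -0.03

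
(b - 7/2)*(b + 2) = b^2 - 3*b/2 - 7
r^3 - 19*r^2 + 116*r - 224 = (r - 8)*(r - 7)*(r - 4)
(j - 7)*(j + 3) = j^2 - 4*j - 21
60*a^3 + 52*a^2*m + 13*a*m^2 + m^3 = (2*a + m)*(5*a + m)*(6*a + m)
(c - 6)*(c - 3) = c^2 - 9*c + 18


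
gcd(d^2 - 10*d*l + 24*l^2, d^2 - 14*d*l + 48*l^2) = d - 6*l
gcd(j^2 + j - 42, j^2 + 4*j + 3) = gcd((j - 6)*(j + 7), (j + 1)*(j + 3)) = 1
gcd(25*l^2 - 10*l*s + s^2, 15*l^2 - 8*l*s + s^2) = -5*l + s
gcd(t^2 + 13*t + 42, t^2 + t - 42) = t + 7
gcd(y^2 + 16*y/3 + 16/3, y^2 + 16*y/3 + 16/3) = y^2 + 16*y/3 + 16/3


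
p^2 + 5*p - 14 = (p - 2)*(p + 7)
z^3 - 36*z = z*(z - 6)*(z + 6)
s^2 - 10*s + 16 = (s - 8)*(s - 2)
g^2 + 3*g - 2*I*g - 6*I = (g + 3)*(g - 2*I)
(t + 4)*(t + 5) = t^2 + 9*t + 20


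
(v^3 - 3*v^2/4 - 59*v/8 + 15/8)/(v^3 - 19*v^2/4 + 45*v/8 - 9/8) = (2*v + 5)/(2*v - 3)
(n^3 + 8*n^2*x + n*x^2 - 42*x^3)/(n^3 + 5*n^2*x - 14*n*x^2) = (n + 3*x)/n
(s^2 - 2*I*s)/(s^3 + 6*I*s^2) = (s - 2*I)/(s*(s + 6*I))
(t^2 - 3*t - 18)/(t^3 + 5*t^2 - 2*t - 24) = (t - 6)/(t^2 + 2*t - 8)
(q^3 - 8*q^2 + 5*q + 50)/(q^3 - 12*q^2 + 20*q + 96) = (q^2 - 10*q + 25)/(q^2 - 14*q + 48)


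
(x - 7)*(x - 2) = x^2 - 9*x + 14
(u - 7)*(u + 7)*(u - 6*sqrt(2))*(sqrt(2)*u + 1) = sqrt(2)*u^4 - 11*u^3 - 55*sqrt(2)*u^2 + 539*u + 294*sqrt(2)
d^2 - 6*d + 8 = (d - 4)*(d - 2)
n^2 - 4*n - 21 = (n - 7)*(n + 3)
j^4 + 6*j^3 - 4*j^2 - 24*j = j*(j - 2)*(j + 2)*(j + 6)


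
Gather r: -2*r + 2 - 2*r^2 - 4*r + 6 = -2*r^2 - 6*r + 8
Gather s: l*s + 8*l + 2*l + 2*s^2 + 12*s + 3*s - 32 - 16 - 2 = 10*l + 2*s^2 + s*(l + 15) - 50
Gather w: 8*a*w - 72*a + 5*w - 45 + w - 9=-72*a + w*(8*a + 6) - 54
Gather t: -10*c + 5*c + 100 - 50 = 50 - 5*c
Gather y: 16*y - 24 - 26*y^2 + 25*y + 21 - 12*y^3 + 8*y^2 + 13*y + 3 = -12*y^3 - 18*y^2 + 54*y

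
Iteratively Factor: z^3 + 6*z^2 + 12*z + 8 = (z + 2)*(z^2 + 4*z + 4) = (z + 2)^2*(z + 2)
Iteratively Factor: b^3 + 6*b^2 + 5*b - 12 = (b + 3)*(b^2 + 3*b - 4) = (b + 3)*(b + 4)*(b - 1)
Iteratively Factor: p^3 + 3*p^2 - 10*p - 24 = (p - 3)*(p^2 + 6*p + 8) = (p - 3)*(p + 2)*(p + 4)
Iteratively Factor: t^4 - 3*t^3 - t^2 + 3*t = (t - 1)*(t^3 - 2*t^2 - 3*t) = t*(t - 1)*(t^2 - 2*t - 3) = t*(t - 3)*(t - 1)*(t + 1)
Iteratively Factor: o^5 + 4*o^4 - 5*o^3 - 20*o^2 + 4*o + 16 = (o - 1)*(o^4 + 5*o^3 - 20*o - 16) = (o - 1)*(o + 2)*(o^3 + 3*o^2 - 6*o - 8) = (o - 1)*(o + 1)*(o + 2)*(o^2 + 2*o - 8) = (o - 1)*(o + 1)*(o + 2)*(o + 4)*(o - 2)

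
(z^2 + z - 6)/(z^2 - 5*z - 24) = (z - 2)/(z - 8)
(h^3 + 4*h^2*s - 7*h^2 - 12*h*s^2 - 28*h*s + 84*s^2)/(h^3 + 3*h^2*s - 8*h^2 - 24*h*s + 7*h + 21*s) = (h^2 + 4*h*s - 12*s^2)/(h^2 + 3*h*s - h - 3*s)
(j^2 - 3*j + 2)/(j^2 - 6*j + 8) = (j - 1)/(j - 4)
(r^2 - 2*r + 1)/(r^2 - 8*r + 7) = (r - 1)/(r - 7)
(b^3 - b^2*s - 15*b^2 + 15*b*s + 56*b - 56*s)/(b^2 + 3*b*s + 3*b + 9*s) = (b^3 - b^2*s - 15*b^2 + 15*b*s + 56*b - 56*s)/(b^2 + 3*b*s + 3*b + 9*s)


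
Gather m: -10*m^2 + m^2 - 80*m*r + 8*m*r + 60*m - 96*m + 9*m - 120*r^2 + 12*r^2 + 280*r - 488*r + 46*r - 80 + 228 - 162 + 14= -9*m^2 + m*(-72*r - 27) - 108*r^2 - 162*r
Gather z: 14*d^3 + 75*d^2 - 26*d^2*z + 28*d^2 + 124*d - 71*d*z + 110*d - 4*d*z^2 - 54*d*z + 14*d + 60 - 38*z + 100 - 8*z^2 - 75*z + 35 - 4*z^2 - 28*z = 14*d^3 + 103*d^2 + 248*d + z^2*(-4*d - 12) + z*(-26*d^2 - 125*d - 141) + 195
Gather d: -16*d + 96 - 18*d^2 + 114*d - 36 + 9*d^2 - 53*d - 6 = -9*d^2 + 45*d + 54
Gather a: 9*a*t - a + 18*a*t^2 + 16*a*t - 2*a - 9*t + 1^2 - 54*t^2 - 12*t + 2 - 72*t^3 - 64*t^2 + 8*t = a*(18*t^2 + 25*t - 3) - 72*t^3 - 118*t^2 - 13*t + 3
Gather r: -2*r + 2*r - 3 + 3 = 0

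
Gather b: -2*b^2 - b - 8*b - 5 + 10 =-2*b^2 - 9*b + 5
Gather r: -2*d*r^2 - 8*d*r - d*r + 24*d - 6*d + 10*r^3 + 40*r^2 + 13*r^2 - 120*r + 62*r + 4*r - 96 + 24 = 18*d + 10*r^3 + r^2*(53 - 2*d) + r*(-9*d - 54) - 72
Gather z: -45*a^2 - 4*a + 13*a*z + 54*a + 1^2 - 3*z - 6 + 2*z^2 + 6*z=-45*a^2 + 50*a + 2*z^2 + z*(13*a + 3) - 5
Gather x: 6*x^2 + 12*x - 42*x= 6*x^2 - 30*x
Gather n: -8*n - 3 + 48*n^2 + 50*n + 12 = 48*n^2 + 42*n + 9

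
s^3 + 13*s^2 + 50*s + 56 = (s + 2)*(s + 4)*(s + 7)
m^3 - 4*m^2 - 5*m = m*(m - 5)*(m + 1)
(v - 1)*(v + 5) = v^2 + 4*v - 5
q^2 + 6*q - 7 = (q - 1)*(q + 7)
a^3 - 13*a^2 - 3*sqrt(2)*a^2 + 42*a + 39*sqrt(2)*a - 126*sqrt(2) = (a - 7)*(a - 6)*(a - 3*sqrt(2))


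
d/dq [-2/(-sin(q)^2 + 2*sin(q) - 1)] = -4*cos(q)/(sin(q) - 1)^3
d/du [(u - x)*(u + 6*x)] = 2*u + 5*x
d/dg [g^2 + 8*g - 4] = 2*g + 8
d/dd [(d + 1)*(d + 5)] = 2*d + 6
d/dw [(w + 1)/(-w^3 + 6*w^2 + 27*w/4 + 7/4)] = 16*(w^2 - 2*w - 5)/(8*w^5 - 100*w^4 + 230*w^3 + 505*w^2 + 280*w + 49)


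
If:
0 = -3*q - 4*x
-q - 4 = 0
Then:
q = -4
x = 3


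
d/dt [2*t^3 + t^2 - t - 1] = 6*t^2 + 2*t - 1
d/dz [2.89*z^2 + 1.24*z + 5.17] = 5.78*z + 1.24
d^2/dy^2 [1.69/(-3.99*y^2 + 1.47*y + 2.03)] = (-53.809938*y^2 + 19.824714*y + 1.69*(7.98*y - 1.47)*(15.96*y - 2.94) + 27.376986)/(-3.99*y^2 + 1.47*y + 2.03)^3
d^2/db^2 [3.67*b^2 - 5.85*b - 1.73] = 7.34000000000000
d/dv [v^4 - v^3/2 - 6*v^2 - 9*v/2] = 4*v^3 - 3*v^2/2 - 12*v - 9/2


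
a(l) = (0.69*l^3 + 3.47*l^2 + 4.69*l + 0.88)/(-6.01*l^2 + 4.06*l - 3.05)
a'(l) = (12.02*l - 4.06)*(0.69*l^3 + 3.47*l^2 + 4.69*l + 0.88)/(-6.01*l^2 + 4.06*l - 3.05)^2 + (2.07*l^2 + 6.94*l + 4.69)/(-6.01*l^2 + 4.06*l - 3.05) = (-4.1469*l^4 + 5.60279999999999*l^3 + 35.9616*l^2 - 10.5894*l - 17.8773)/(36.1201*l^4 - 48.8012*l^3 + 53.1446*l^2 - 24.766*l + 9.3025)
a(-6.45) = 0.25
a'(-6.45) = -0.09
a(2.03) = -1.56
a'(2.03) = 0.22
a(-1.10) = 0.07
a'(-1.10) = 0.11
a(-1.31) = 0.05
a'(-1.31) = 0.09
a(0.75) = -1.96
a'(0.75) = -0.40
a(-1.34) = 0.04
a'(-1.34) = 0.09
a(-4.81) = 0.11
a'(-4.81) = -0.08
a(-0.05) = -0.20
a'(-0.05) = -1.62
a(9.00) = -1.82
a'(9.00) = -0.10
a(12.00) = -2.13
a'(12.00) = -0.11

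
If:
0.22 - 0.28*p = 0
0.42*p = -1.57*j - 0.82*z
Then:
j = -0.522292993630573*z - 0.210191082802548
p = 0.79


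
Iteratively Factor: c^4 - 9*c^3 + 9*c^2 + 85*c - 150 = (c + 3)*(c^3 - 12*c^2 + 45*c - 50) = (c - 2)*(c + 3)*(c^2 - 10*c + 25) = (c - 5)*(c - 2)*(c + 3)*(c - 5)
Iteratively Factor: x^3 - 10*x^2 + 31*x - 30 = (x - 5)*(x^2 - 5*x + 6) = (x - 5)*(x - 3)*(x - 2)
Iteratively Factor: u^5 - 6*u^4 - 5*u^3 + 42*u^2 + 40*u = (u + 2)*(u^4 - 8*u^3 + 11*u^2 + 20*u) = (u - 4)*(u + 2)*(u^3 - 4*u^2 - 5*u) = u*(u - 4)*(u + 2)*(u^2 - 4*u - 5) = u*(u - 5)*(u - 4)*(u + 2)*(u + 1)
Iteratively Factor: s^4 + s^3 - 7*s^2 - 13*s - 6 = (s + 1)*(s^3 - 7*s - 6) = (s + 1)^2*(s^2 - s - 6) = (s + 1)^2*(s + 2)*(s - 3)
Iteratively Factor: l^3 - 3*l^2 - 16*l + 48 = (l + 4)*(l^2 - 7*l + 12) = (l - 3)*(l + 4)*(l - 4)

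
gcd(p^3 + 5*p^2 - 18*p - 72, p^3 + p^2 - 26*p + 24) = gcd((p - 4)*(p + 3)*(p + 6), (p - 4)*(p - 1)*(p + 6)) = p^2 + 2*p - 24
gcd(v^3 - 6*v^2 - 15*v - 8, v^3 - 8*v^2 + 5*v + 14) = v + 1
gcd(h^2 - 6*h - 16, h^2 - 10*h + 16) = h - 8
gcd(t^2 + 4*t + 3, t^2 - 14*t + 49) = 1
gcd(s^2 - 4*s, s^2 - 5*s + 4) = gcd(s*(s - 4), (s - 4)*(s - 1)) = s - 4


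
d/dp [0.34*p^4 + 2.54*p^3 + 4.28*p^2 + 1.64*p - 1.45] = 1.36*p^3 + 7.62*p^2 + 8.56*p + 1.64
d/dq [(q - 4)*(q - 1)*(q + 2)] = 3*q^2 - 6*q - 6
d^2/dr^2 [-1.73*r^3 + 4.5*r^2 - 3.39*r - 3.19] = 9.0 - 10.38*r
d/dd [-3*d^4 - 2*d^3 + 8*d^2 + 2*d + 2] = -12*d^3 - 6*d^2 + 16*d + 2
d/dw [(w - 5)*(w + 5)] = 2*w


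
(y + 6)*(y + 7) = y^2 + 13*y + 42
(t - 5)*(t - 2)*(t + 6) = t^3 - t^2 - 32*t + 60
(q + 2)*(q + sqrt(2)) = q^2 + sqrt(2)*q + 2*q + 2*sqrt(2)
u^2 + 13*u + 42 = (u + 6)*(u + 7)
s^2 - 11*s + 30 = (s - 6)*(s - 5)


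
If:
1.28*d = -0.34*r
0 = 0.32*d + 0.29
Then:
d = -0.91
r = 3.41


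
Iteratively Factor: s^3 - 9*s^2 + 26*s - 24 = (s - 3)*(s^2 - 6*s + 8) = (s - 3)*(s - 2)*(s - 4)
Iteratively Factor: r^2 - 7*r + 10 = (r - 5)*(r - 2)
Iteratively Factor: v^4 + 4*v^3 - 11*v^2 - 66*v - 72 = (v + 2)*(v^3 + 2*v^2 - 15*v - 36) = (v + 2)*(v + 3)*(v^2 - v - 12) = (v - 4)*(v + 2)*(v + 3)*(v + 3)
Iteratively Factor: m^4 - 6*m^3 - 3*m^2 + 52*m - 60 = (m - 2)*(m^3 - 4*m^2 - 11*m + 30) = (m - 5)*(m - 2)*(m^2 + m - 6) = (m - 5)*(m - 2)*(m + 3)*(m - 2)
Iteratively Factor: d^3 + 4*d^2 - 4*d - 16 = (d - 2)*(d^2 + 6*d + 8) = (d - 2)*(d + 2)*(d + 4)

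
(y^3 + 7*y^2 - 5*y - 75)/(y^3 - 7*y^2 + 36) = (y^2 + 10*y + 25)/(y^2 - 4*y - 12)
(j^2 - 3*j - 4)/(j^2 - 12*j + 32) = (j + 1)/(j - 8)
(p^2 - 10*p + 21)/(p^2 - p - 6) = (p - 7)/(p + 2)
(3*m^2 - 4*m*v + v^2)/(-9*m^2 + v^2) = (-m + v)/(3*m + v)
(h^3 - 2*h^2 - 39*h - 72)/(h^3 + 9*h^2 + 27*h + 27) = (h - 8)/(h + 3)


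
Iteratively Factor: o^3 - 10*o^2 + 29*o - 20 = (o - 4)*(o^2 - 6*o + 5) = (o - 4)*(o - 1)*(o - 5)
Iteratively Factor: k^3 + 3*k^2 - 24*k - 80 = (k - 5)*(k^2 + 8*k + 16) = (k - 5)*(k + 4)*(k + 4)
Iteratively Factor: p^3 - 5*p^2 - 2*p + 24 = (p - 4)*(p^2 - p - 6) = (p - 4)*(p - 3)*(p + 2)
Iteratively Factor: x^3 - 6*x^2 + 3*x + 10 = (x - 2)*(x^2 - 4*x - 5) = (x - 2)*(x + 1)*(x - 5)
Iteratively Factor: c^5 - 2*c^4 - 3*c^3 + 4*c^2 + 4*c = (c - 2)*(c^4 - 3*c^2 - 2*c) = (c - 2)*(c + 1)*(c^3 - c^2 - 2*c) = (c - 2)*(c + 1)^2*(c^2 - 2*c) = c*(c - 2)*(c + 1)^2*(c - 2)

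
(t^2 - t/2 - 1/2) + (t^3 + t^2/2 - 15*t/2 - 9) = t^3 + 3*t^2/2 - 8*t - 19/2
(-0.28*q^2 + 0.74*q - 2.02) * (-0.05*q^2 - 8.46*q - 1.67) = 0.014*q^4 + 2.3318*q^3 - 5.6918*q^2 + 15.8534*q + 3.3734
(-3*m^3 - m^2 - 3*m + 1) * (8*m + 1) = -24*m^4 - 11*m^3 - 25*m^2 + 5*m + 1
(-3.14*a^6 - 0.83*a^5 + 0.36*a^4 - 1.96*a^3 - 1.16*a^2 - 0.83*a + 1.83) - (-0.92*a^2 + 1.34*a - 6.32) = -3.14*a^6 - 0.83*a^5 + 0.36*a^4 - 1.96*a^3 - 0.24*a^2 - 2.17*a + 8.15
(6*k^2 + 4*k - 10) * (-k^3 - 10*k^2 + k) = -6*k^5 - 64*k^4 - 24*k^3 + 104*k^2 - 10*k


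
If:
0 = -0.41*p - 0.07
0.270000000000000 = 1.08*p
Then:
No Solution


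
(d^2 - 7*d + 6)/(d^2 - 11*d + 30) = (d - 1)/(d - 5)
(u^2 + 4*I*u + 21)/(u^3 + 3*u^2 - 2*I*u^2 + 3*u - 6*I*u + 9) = (u + 7*I)/(u^2 + u*(3 + I) + 3*I)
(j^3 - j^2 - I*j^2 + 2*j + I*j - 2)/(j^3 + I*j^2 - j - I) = (j - 2*I)/(j + 1)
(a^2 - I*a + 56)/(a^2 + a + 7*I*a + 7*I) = (a - 8*I)/(a + 1)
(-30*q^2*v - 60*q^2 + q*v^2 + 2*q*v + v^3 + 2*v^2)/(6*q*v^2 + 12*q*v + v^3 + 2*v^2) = (-5*q + v)/v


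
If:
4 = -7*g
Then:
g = -4/7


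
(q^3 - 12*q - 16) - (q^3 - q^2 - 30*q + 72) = q^2 + 18*q - 88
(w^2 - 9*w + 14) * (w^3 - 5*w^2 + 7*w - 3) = w^5 - 14*w^4 + 66*w^3 - 136*w^2 + 125*w - 42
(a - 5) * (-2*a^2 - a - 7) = -2*a^3 + 9*a^2 - 2*a + 35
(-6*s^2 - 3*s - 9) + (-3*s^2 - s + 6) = -9*s^2 - 4*s - 3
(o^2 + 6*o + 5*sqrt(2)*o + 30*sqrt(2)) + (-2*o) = o^2 + 4*o + 5*sqrt(2)*o + 30*sqrt(2)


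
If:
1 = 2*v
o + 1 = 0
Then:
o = -1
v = 1/2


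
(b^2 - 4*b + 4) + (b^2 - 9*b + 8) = 2*b^2 - 13*b + 12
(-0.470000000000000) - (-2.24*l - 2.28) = 2.24*l + 1.81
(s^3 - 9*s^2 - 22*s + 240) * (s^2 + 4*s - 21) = s^5 - 5*s^4 - 79*s^3 + 341*s^2 + 1422*s - 5040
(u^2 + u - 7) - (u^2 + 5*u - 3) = -4*u - 4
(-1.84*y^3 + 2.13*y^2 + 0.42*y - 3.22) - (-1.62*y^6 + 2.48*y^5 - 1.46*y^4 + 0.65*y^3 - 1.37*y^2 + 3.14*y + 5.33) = 1.62*y^6 - 2.48*y^5 + 1.46*y^4 - 2.49*y^3 + 3.5*y^2 - 2.72*y - 8.55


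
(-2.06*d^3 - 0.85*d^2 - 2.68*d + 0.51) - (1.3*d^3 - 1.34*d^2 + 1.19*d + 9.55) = -3.36*d^3 + 0.49*d^2 - 3.87*d - 9.04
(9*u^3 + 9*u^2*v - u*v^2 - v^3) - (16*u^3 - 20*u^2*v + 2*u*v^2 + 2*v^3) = -7*u^3 + 29*u^2*v - 3*u*v^2 - 3*v^3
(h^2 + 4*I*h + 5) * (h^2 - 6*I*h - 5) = h^4 - 2*I*h^3 + 24*h^2 - 50*I*h - 25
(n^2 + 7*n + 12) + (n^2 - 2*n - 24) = 2*n^2 + 5*n - 12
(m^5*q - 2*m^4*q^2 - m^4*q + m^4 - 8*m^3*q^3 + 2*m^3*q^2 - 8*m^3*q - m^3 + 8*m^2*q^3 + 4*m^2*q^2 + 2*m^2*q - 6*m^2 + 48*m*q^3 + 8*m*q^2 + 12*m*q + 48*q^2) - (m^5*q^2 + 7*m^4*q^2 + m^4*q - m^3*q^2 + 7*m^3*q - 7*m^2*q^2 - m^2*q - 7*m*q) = -m^5*q^2 + m^5*q - 9*m^4*q^2 - 2*m^4*q + m^4 - 8*m^3*q^3 + 3*m^3*q^2 - 15*m^3*q - m^3 + 8*m^2*q^3 + 11*m^2*q^2 + 3*m^2*q - 6*m^2 + 48*m*q^3 + 8*m*q^2 + 19*m*q + 48*q^2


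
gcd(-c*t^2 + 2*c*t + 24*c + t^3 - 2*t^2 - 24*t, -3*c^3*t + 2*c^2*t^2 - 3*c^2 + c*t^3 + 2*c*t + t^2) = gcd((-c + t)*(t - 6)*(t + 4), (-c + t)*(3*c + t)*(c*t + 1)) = -c + t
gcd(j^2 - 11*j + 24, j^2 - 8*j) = j - 8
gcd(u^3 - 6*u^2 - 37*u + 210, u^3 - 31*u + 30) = u^2 + u - 30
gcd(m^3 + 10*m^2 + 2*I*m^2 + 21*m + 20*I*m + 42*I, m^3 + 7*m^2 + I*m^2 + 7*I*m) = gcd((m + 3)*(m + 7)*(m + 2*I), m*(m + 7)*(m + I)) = m + 7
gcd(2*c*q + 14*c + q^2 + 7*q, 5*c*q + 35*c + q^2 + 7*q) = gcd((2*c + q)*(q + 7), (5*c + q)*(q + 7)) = q + 7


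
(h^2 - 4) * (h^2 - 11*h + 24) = h^4 - 11*h^3 + 20*h^2 + 44*h - 96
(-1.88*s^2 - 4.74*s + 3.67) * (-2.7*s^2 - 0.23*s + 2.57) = 5.076*s^4 + 13.2304*s^3 - 13.6504*s^2 - 13.0259*s + 9.4319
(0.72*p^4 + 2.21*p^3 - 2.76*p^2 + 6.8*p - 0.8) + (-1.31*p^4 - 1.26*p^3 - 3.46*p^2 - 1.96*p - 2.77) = -0.59*p^4 + 0.95*p^3 - 6.22*p^2 + 4.84*p - 3.57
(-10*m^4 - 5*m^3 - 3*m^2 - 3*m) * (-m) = 10*m^5 + 5*m^4 + 3*m^3 + 3*m^2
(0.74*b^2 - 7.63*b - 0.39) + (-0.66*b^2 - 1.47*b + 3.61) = 0.08*b^2 - 9.1*b + 3.22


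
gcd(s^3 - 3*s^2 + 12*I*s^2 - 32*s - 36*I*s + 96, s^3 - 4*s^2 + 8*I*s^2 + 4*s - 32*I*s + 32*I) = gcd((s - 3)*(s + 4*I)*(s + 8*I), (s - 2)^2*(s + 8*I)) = s + 8*I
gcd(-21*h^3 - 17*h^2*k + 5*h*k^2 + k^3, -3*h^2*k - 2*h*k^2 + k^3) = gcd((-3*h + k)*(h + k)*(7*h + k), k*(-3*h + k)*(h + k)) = 3*h^2 + 2*h*k - k^2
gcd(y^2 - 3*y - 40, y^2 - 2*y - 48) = y - 8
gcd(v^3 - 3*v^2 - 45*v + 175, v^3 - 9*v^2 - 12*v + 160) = v - 5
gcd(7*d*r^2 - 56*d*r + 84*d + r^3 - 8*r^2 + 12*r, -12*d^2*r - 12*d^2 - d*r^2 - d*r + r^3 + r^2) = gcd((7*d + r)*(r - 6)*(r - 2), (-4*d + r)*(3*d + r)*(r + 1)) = 1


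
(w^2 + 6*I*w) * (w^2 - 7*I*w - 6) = w^4 - I*w^3 + 36*w^2 - 36*I*w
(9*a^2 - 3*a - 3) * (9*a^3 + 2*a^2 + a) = 81*a^5 - 9*a^4 - 24*a^3 - 9*a^2 - 3*a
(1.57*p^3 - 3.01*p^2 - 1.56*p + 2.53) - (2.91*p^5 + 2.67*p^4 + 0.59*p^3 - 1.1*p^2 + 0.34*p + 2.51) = -2.91*p^5 - 2.67*p^4 + 0.98*p^3 - 1.91*p^2 - 1.9*p + 0.02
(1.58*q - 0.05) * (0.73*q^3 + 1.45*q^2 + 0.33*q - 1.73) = 1.1534*q^4 + 2.2545*q^3 + 0.4489*q^2 - 2.7499*q + 0.0865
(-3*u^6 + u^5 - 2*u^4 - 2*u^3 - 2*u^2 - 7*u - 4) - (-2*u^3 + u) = -3*u^6 + u^5 - 2*u^4 - 2*u^2 - 8*u - 4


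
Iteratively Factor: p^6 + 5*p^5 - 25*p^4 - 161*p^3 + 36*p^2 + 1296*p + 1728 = (p - 4)*(p^5 + 9*p^4 + 11*p^3 - 117*p^2 - 432*p - 432) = (p - 4)*(p + 3)*(p^4 + 6*p^3 - 7*p^2 - 96*p - 144) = (p - 4)*(p + 3)^2*(p^3 + 3*p^2 - 16*p - 48) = (p - 4)*(p + 3)^2*(p + 4)*(p^2 - p - 12) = (p - 4)*(p + 3)^3*(p + 4)*(p - 4)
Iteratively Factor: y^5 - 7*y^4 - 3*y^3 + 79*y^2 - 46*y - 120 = (y - 2)*(y^4 - 5*y^3 - 13*y^2 + 53*y + 60) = (y - 2)*(y + 1)*(y^3 - 6*y^2 - 7*y + 60) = (y - 5)*(y - 2)*(y + 1)*(y^2 - y - 12) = (y - 5)*(y - 4)*(y - 2)*(y + 1)*(y + 3)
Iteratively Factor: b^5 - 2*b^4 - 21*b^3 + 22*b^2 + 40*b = (b - 5)*(b^4 + 3*b^3 - 6*b^2 - 8*b) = b*(b - 5)*(b^3 + 3*b^2 - 6*b - 8) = b*(b - 5)*(b + 4)*(b^2 - b - 2) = b*(b - 5)*(b - 2)*(b + 4)*(b + 1)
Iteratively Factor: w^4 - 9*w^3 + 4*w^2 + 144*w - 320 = (w - 5)*(w^3 - 4*w^2 - 16*w + 64) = (w - 5)*(w - 4)*(w^2 - 16) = (w - 5)*(w - 4)^2*(w + 4)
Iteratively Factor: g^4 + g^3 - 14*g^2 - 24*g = (g + 3)*(g^3 - 2*g^2 - 8*g) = g*(g + 3)*(g^2 - 2*g - 8) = g*(g + 2)*(g + 3)*(g - 4)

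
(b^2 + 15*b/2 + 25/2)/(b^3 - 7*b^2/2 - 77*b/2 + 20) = (2*b + 5)/(2*b^2 - 17*b + 8)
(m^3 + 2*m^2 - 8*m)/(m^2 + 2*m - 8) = m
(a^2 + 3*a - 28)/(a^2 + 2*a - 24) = (a + 7)/(a + 6)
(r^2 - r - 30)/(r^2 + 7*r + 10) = (r - 6)/(r + 2)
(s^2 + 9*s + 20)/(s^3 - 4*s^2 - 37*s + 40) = (s + 4)/(s^2 - 9*s + 8)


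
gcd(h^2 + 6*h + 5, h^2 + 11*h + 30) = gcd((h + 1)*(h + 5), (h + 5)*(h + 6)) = h + 5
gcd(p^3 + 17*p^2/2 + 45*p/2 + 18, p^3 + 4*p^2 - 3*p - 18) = p + 3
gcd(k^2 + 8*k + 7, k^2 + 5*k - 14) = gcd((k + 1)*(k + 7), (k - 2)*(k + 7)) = k + 7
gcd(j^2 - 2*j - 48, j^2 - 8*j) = j - 8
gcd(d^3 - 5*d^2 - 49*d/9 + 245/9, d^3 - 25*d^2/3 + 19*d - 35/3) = d^2 - 22*d/3 + 35/3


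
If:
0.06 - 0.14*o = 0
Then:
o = 0.43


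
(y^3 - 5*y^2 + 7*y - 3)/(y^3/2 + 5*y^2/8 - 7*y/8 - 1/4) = 8*(y^2 - 4*y + 3)/(4*y^2 + 9*y + 2)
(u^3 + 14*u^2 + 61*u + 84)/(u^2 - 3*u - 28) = (u^2 + 10*u + 21)/(u - 7)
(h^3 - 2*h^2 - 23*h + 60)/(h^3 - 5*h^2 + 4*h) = (h^2 + 2*h - 15)/(h*(h - 1))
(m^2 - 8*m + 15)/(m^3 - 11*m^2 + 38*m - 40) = (m - 3)/(m^2 - 6*m + 8)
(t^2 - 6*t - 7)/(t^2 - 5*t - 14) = (t + 1)/(t + 2)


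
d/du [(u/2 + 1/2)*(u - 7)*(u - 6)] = 3*u^2/2 - 12*u + 29/2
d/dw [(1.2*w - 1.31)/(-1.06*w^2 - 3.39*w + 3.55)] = (1.272*w^2 - 2.7772*w - 0.1809)/(1.1236*w^4 + 7.1868*w^3 + 3.9661*w^2 - 24.069*w + 12.6025)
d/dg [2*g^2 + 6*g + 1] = 4*g + 6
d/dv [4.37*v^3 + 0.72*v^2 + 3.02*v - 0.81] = 13.11*v^2 + 1.44*v + 3.02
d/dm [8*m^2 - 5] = 16*m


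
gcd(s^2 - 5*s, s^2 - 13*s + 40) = s - 5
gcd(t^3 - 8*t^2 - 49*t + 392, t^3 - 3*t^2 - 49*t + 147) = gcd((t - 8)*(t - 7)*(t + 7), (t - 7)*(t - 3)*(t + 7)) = t^2 - 49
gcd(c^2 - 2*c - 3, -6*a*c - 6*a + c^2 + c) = c + 1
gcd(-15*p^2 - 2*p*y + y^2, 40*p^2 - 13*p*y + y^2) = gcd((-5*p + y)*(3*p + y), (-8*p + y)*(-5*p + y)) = -5*p + y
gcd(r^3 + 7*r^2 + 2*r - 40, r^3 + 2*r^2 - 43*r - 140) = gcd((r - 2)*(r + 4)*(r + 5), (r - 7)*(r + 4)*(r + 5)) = r^2 + 9*r + 20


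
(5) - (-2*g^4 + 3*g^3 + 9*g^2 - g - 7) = 2*g^4 - 3*g^3 - 9*g^2 + g + 12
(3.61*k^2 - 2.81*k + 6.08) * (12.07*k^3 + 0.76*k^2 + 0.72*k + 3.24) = 43.5727*k^5 - 31.1731*k^4 + 73.8492*k^3 + 14.294*k^2 - 4.7268*k + 19.6992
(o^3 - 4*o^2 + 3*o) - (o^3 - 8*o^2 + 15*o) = 4*o^2 - 12*o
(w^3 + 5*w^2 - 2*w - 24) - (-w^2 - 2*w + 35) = w^3 + 6*w^2 - 59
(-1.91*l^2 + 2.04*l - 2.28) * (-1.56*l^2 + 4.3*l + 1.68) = 2.9796*l^4 - 11.3954*l^3 + 9.12*l^2 - 6.3768*l - 3.8304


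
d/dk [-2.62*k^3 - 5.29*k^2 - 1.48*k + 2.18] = -7.86*k^2 - 10.58*k - 1.48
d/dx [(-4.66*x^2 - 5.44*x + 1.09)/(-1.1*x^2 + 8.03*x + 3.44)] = (-43.4038*x^2 - 29.6628*x - 27.4663)/(1.21*x^4 - 17.666*x^3 + 56.9129*x^2 + 55.2464*x + 11.8336)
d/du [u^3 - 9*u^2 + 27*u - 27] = 3*u^2 - 18*u + 27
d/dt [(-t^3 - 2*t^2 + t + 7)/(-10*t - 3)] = (20*t^3 + 29*t^2 + 12*t + 67)/(100*t^2 + 60*t + 9)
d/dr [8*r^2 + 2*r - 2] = 16*r + 2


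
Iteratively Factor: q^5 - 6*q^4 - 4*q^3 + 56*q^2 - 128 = (q - 2)*(q^4 - 4*q^3 - 12*q^2 + 32*q + 64) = (q - 4)*(q - 2)*(q^3 - 12*q - 16) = (q - 4)^2*(q - 2)*(q^2 + 4*q + 4) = (q - 4)^2*(q - 2)*(q + 2)*(q + 2)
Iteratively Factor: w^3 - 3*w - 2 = (w + 1)*(w^2 - w - 2) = (w + 1)^2*(w - 2)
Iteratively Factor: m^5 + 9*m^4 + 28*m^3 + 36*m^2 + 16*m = (m)*(m^4 + 9*m^3 + 28*m^2 + 36*m + 16) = m*(m + 2)*(m^3 + 7*m^2 + 14*m + 8) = m*(m + 2)^2*(m^2 + 5*m + 4) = m*(m + 1)*(m + 2)^2*(m + 4)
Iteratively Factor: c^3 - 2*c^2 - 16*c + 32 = (c - 2)*(c^2 - 16) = (c - 4)*(c - 2)*(c + 4)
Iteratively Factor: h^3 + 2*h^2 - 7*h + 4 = (h - 1)*(h^2 + 3*h - 4) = (h - 1)*(h + 4)*(h - 1)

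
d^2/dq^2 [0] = 0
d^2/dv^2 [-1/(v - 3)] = -2/(v - 3)^3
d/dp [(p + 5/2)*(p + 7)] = 2*p + 19/2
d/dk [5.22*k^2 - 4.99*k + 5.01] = 10.44*k - 4.99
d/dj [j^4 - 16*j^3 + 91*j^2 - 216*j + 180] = 4*j^3 - 48*j^2 + 182*j - 216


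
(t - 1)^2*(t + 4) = t^3 + 2*t^2 - 7*t + 4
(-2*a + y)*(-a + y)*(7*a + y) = 14*a^3 - 19*a^2*y + 4*a*y^2 + y^3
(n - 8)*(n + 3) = n^2 - 5*n - 24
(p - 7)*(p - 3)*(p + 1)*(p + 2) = p^4 - 7*p^3 - 7*p^2 + 43*p + 42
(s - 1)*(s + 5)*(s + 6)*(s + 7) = s^4 + 17*s^3 + 89*s^2 + 103*s - 210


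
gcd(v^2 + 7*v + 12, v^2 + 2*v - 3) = v + 3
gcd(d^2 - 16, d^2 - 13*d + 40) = 1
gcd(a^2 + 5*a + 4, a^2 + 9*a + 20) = a + 4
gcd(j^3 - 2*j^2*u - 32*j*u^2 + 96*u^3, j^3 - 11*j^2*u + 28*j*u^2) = -j + 4*u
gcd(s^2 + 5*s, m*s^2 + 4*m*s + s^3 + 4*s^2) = s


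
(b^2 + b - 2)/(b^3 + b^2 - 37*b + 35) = (b + 2)/(b^2 + 2*b - 35)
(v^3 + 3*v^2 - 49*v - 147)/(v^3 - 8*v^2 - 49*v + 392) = (v + 3)/(v - 8)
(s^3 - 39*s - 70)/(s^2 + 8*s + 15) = (s^2 - 5*s - 14)/(s + 3)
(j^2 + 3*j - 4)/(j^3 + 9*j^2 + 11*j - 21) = (j + 4)/(j^2 + 10*j + 21)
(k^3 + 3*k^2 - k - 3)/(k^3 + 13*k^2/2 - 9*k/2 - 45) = 2*(k^2 - 1)/(2*k^2 + 7*k - 30)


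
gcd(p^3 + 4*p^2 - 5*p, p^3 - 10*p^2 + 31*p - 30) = 1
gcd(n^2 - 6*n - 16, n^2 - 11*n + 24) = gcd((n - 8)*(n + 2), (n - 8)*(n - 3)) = n - 8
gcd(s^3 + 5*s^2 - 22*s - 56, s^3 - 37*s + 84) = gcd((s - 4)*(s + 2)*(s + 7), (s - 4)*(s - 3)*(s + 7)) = s^2 + 3*s - 28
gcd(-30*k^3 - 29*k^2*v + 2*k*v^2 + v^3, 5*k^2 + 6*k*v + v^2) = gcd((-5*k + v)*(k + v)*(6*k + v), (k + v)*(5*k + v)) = k + v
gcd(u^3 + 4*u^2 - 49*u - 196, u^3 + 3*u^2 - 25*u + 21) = u + 7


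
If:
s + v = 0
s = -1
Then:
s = -1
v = 1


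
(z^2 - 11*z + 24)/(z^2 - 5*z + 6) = (z - 8)/(z - 2)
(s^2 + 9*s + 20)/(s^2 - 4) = (s^2 + 9*s + 20)/(s^2 - 4)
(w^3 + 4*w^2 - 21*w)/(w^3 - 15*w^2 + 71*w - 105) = w*(w + 7)/(w^2 - 12*w + 35)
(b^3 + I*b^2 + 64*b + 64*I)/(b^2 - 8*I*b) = b + 9*I - 8/b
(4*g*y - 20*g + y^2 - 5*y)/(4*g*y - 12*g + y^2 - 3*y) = (y - 5)/(y - 3)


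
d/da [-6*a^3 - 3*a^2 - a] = -18*a^2 - 6*a - 1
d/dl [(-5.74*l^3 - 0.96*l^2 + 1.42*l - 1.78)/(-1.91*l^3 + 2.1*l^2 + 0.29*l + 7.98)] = (-7.105427357601e-15*l^5 - 13.8876*l^4 + 2.0952*l^3 - 150.8754*l^2 - 7.8456*l + 11.8478)/(3.6481*l^6 - 8.022*l^5 + 3.3022*l^4 - 29.2656*l^3 + 33.6001*l^2 + 4.6284*l + 63.6804)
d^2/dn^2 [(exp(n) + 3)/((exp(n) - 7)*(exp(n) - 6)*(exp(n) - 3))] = (4*exp(6*n) - 21*exp(5*n) - 596*exp(4*n) + 6492*exp(3*n) - 20358*exp(2*n) + 5697*exp(n) + 46494)*exp(n)/(exp(9*n) - 48*exp(8*n) + 1011*exp(7*n) - 12250*exp(6*n) + 93987*exp(5*n) - 472932*exp(4*n) + 1558845*exp(3*n) - 3242106*exp(2*n) + 3857868*exp(n) - 2000376)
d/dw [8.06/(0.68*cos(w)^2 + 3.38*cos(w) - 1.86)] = (10.9616*cos(w) + 27.2428)*sin(w)/(0.68*cos(w)^2 + 3.38*cos(w) - 1.86)^2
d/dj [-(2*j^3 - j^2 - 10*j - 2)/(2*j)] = -2*j + 1/2 - 1/j^2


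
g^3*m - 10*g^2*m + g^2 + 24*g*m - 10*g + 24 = (g - 6)*(g - 4)*(g*m + 1)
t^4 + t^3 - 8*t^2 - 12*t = t*(t - 3)*(t + 2)^2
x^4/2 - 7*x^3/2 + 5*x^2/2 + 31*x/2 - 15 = (x/2 + 1)*(x - 5)*(x - 3)*(x - 1)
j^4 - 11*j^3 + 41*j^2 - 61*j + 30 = (j - 5)*(j - 3)*(j - 2)*(j - 1)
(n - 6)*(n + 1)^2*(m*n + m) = m*n^4 - 3*m*n^3 - 15*m*n^2 - 17*m*n - 6*m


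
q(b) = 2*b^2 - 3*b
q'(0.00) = -3.00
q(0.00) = 0.00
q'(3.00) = 9.00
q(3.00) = 9.00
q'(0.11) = -2.56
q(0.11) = -0.31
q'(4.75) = 16.00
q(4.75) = 30.88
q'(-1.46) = -8.84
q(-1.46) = 8.64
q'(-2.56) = -13.24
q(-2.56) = 20.79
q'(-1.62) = -9.48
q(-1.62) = 10.11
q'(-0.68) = -5.72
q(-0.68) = 2.96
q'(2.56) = 7.24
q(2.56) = 5.43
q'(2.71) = 7.84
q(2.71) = 6.56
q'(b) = 4*b - 3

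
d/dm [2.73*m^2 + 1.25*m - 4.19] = 5.46*m + 1.25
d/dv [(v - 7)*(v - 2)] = 2*v - 9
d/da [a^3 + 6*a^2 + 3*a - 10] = 3*a^2 + 12*a + 3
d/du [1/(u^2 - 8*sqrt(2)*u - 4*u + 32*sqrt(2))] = 2*(-u + 2 + 4*sqrt(2))/(u^2 - 8*sqrt(2)*u - 4*u + 32*sqrt(2))^2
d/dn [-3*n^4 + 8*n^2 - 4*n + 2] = -12*n^3 + 16*n - 4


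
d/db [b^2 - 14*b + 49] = 2*b - 14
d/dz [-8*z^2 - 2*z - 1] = -16*z - 2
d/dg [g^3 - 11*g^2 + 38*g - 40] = 3*g^2 - 22*g + 38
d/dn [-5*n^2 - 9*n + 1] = -10*n - 9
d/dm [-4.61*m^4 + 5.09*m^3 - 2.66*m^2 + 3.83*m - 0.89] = -18.44*m^3 + 15.27*m^2 - 5.32*m + 3.83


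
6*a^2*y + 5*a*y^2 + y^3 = y*(2*a + y)*(3*a + y)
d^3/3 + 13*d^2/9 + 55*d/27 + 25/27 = (d/3 + 1/3)*(d + 5/3)^2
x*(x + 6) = x^2 + 6*x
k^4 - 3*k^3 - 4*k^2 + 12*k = k*(k - 3)*(k - 2)*(k + 2)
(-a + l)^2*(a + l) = a^3 - a^2*l - a*l^2 + l^3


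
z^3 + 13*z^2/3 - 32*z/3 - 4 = (z - 2)*(z + 1/3)*(z + 6)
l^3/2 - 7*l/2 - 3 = (l/2 + 1)*(l - 3)*(l + 1)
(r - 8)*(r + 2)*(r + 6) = r^3 - 52*r - 96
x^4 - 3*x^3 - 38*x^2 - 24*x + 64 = (x - 8)*(x - 1)*(x + 2)*(x + 4)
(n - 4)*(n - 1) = n^2 - 5*n + 4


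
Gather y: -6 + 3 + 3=0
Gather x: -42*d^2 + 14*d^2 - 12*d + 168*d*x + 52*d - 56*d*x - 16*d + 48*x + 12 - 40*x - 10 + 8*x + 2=-28*d^2 + 24*d + x*(112*d + 16) + 4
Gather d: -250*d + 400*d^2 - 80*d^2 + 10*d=320*d^2 - 240*d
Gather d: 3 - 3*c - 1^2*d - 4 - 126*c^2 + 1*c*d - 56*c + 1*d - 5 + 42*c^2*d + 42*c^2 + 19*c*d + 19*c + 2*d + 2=-84*c^2 - 40*c + d*(42*c^2 + 20*c + 2) - 4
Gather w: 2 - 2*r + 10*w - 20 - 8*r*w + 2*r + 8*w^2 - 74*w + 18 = 8*w^2 + w*(-8*r - 64)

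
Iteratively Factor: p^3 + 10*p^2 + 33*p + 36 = (p + 3)*(p^2 + 7*p + 12) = (p + 3)^2*(p + 4)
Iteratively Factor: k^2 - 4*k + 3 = (k - 3)*(k - 1)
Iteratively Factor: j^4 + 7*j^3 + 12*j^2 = (j + 4)*(j^3 + 3*j^2) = (j + 3)*(j + 4)*(j^2) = j*(j + 3)*(j + 4)*(j)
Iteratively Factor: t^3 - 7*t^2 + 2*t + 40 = (t + 2)*(t^2 - 9*t + 20) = (t - 5)*(t + 2)*(t - 4)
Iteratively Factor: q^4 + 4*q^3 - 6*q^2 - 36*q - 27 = (q + 3)*(q^3 + q^2 - 9*q - 9) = (q + 1)*(q + 3)*(q^2 - 9) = (q - 3)*(q + 1)*(q + 3)*(q + 3)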